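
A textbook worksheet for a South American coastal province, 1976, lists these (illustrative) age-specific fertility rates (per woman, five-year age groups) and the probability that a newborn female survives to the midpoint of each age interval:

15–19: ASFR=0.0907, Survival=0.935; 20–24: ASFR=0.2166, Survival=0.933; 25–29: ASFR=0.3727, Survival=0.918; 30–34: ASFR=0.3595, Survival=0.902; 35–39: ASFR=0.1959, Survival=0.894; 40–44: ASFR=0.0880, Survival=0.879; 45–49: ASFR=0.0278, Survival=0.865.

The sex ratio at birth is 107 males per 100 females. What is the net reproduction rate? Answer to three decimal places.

Proportion female at birth = 100 / (100 + 107) = 0.48309.
Survival-weighted fertility by age (5·fₓ·Sₓ):
  15–19: 5 × 0.0907 × 0.935 = 0.42402
  20–24: 5 × 0.2166 × 0.933 = 1.01044
  25–29: 5 × 0.3727 × 0.918 = 1.71069
  30–34: 5 × 0.3595 × 0.902 = 1.62135
  35–39: 5 × 0.1959 × 0.894 = 0.87567
  40–44: 5 × 0.0880 × 0.879 = 0.38676
  45–49: 5 × 0.0278 × 0.865 = 0.12024
Sum = 6.14917
NRR = 0.48309 × 6.14917 = 2.97060
With NRR above 1 the population is above replacement fertility.

2.971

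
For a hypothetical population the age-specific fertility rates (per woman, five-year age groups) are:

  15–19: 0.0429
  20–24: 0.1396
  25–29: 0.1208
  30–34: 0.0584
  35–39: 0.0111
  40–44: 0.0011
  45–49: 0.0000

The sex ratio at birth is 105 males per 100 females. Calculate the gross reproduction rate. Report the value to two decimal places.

0.91

Proportion female at birth = 100 / (100 + 105) = 0.48780.
Sum of ASFRs = 0.0429 + 0.1396 + 0.1208 + 0.0584 + 0.0111 + 0.0011 + 0.0000 = 0.3739
TFR = 5 × 0.3739 = 1.8695
GRR = 0.48780 × 1.8695 = 0.91194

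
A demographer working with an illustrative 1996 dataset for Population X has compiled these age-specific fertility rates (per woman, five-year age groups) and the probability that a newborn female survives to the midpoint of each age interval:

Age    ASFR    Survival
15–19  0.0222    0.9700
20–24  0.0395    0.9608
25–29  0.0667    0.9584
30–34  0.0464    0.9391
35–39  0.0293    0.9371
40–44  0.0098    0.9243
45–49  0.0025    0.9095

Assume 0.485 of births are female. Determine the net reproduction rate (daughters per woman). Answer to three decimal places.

Proportion female at birth = 0.485.
Survival-weighted fertility by age (5·fₓ·Sₓ):
  15–19: 5 × 0.0222 × 0.9700 = 0.10767
  20–24: 5 × 0.0395 × 0.9608 = 0.18976
  25–29: 5 × 0.0667 × 0.9584 = 0.31963
  30–34: 5 × 0.0464 × 0.9391 = 0.21787
  35–39: 5 × 0.0293 × 0.9371 = 0.13729
  40–44: 5 × 0.0098 × 0.9243 = 0.04529
  45–49: 5 × 0.0025 × 0.9095 = 0.01137
Sum = 1.02888
NRR = 0.485 × 1.02888 = 0.49901

0.499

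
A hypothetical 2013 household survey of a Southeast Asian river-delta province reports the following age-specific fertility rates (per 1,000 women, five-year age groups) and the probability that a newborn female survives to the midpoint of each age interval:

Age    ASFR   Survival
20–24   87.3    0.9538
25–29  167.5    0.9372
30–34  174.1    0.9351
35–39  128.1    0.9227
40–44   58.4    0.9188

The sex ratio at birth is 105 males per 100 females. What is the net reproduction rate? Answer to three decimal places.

Proportion female at birth = 100 / (100 + 105) = 0.48780.
Survival-weighted fertility by age (5·fₓ·Sₓ):
  20–24: 5 × 87.3/1000 × 0.9538 = 0.41633
  25–29: 5 × 167.5/1000 × 0.9372 = 0.78491
  30–34: 5 × 174.1/1000 × 0.9351 = 0.81400
  35–39: 5 × 128.1/1000 × 0.9227 = 0.59099
  40–44: 5 × 58.4/1000 × 0.9188 = 0.26829
Sum = 2.87452
NRR = 0.48780 × 2.87452 = 1.40219
An NRR exceeding 1 indicates intrinsic growth under these rates.

1.402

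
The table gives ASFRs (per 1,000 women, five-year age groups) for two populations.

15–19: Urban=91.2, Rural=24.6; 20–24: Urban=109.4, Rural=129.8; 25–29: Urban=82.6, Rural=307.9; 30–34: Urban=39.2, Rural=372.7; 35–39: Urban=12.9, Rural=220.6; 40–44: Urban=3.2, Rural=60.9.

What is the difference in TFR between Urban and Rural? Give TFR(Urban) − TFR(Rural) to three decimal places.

Urban:
  Sum of ASFRs = 91.2 + 109.4 + 82.6 + 39.2 + 12.9 + 3.2 = 338.5
  TFR = 5 × 338.5 / 1000 = 1.6925
Rural:
  Sum of ASFRs = 24.6 + 129.8 + 307.9 + 372.7 + 220.6 + 60.9 = 1116.5
  TFR = 5 × 1116.5 / 1000 = 5.5825
Difference = 1.6925 − 5.5825 = -3.89

-3.890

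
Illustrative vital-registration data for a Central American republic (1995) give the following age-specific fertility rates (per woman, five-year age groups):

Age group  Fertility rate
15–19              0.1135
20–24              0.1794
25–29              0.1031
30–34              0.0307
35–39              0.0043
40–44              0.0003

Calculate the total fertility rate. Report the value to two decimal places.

2.16

Sum of ASFRs = 0.1135 + 0.1794 + 0.1031 + 0.0307 + 0.0043 + 0.0003 = 0.4313
TFR = 5 × 0.4313 = 2.1565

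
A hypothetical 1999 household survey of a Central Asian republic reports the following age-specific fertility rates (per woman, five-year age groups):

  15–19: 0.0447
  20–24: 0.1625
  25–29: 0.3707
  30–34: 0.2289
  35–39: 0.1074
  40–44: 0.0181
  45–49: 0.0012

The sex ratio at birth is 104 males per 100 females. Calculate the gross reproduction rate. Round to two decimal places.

Proportion female at birth = 100 / (100 + 104) = 0.49020.
Sum of ASFRs = 0.0447 + 0.1625 + 0.3707 + 0.2289 + 0.1074 + 0.0181 + 0.0012 = 0.9335
TFR = 5 × 0.9335 = 4.6675
GRR = 0.49020 × 4.6675 = 2.28801

2.29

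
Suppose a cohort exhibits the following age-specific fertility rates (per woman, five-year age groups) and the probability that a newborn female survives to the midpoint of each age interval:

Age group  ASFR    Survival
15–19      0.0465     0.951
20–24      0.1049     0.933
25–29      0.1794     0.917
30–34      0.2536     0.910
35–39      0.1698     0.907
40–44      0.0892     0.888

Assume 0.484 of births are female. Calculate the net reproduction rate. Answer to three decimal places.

1.865

Proportion female at birth = 0.484.
Weighting each age-specific rate by interval width and survival:
  15–19: 5 × 0.0465 × 0.951 = 0.22111
  20–24: 5 × 0.1049 × 0.933 = 0.48936
  25–29: 5 × 0.1794 × 0.917 = 0.82255
  30–34: 5 × 0.2536 × 0.910 = 1.15388
  35–39: 5 × 0.1698 × 0.907 = 0.77004
  40–44: 5 × 0.0892 × 0.888 = 0.39605
Sum = 3.85299
NRR = 0.484 × 3.85299 = 1.86485
An NRR exceeding 1 indicates intrinsic growth under these rates.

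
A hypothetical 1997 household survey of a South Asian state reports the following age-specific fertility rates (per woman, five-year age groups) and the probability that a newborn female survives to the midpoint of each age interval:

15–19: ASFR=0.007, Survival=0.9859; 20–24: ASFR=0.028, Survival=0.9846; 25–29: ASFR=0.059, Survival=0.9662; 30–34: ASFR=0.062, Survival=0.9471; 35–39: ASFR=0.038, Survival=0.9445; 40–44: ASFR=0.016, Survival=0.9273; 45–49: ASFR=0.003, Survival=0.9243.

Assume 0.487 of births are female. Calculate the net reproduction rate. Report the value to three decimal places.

0.496

Proportion female at birth = 0.487.
Each age group contributes 5 × ASFR × survival:
  15–19: 5 × 0.007 × 0.9859 = 0.03451
  20–24: 5 × 0.028 × 0.9846 = 0.13784
  25–29: 5 × 0.059 × 0.9662 = 0.28503
  30–34: 5 × 0.062 × 0.9471 = 0.29360
  35–39: 5 × 0.038 × 0.9445 = 0.17946
  40–44: 5 × 0.016 × 0.9273 = 0.07418
  45–49: 5 × 0.003 × 0.9243 = 0.01386
Sum = 1.01848
NRR = 0.487 × 1.01848 = 0.49600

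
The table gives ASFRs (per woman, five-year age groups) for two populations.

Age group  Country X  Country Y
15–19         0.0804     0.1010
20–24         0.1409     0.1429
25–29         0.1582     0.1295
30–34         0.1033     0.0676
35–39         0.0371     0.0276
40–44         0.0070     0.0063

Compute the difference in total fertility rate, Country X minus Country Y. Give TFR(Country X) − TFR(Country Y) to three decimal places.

0.260

Country X:
  Sum of ASFRs = 0.0804 + 0.1409 + 0.1582 + 0.1033 + 0.0371 + 0.0070 = 0.5269
  TFR = 5 × 0.5269 = 2.6345
Country Y:
  Sum of ASFRs = 0.1010 + 0.1429 + 0.1295 + 0.0676 + 0.0276 + 0.0063 = 0.4749
  TFR = 5 × 0.4749 = 2.3745
Difference = 2.6345 − 2.3745 = 0.26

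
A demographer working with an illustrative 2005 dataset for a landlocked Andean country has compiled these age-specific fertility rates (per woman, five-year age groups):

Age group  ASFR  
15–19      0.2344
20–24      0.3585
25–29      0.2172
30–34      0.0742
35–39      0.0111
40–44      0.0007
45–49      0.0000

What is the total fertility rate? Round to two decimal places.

Sum of ASFRs = 0.2344 + 0.3585 + 0.2172 + 0.0742 + 0.0111 + 0.0007 + 0.0000 = 0.8961
TFR = 5 × 0.8961 = 4.4805

4.48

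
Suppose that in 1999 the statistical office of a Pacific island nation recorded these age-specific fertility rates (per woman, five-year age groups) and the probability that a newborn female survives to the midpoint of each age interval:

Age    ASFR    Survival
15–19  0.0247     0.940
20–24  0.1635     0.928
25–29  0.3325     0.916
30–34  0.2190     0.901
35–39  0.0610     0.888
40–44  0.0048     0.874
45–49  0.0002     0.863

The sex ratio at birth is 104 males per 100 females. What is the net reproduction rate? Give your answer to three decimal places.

1.802

Proportion female at birth = 100 / (100 + 104) = 0.49020.
Per-age-group product (5 × ASFR × survival probability):
  15–19: 5 × 0.0247 × 0.940 = 0.11609
  20–24: 5 × 0.1635 × 0.928 = 0.75864
  25–29: 5 × 0.3325 × 0.916 = 1.52285
  30–34: 5 × 0.2190 × 0.901 = 0.98660
  35–39: 5 × 0.0610 × 0.888 = 0.27084
  40–44: 5 × 0.0048 × 0.874 = 0.02098
  45–49: 5 × 0.0002 × 0.863 = 0.00086
Sum = 3.67686
NRR = 0.49020 × 3.67686 = 1.80240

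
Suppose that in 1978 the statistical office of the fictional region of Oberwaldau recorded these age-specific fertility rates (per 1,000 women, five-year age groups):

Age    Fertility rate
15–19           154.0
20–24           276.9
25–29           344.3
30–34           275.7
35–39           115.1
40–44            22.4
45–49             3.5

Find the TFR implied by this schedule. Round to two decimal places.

5.96

Sum of ASFRs = 154.0 + 276.9 + 344.3 + 275.7 + 115.1 + 22.4 + 3.5 = 1191.9
TFR = 5 × 1191.9 / 1000 = 5.9595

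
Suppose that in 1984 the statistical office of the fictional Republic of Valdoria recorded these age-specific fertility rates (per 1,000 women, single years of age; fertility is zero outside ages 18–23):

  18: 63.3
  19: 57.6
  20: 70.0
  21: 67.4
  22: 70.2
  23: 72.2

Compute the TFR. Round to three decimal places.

0.401

Sum of ASFRs = 63.3 + 57.6 + 70.0 + 67.4 + 70.2 + 72.2 = 400.7
TFR = 400.7 / 1000 = 0.4007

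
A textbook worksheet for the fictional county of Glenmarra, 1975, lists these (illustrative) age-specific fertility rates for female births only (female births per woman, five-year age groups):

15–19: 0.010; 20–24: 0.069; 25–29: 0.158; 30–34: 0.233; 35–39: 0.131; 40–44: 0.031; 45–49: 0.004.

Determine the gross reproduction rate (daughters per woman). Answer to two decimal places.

3.18

Sum of female ASFRs = 0.010 + 0.069 + 0.158 + 0.233 + 0.131 + 0.031 + 0.004 = 0.636
GRR = 5 × 0.636 = 3.18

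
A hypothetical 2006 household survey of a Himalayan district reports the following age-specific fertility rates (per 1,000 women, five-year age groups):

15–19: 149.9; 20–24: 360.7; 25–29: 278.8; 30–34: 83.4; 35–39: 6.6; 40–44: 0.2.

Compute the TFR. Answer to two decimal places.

4.40

Sum of ASFRs = 149.9 + 360.7 + 278.8 + 83.4 + 6.6 + 0.2 = 879.6
TFR = 5 × 879.6 / 1000 = 4.398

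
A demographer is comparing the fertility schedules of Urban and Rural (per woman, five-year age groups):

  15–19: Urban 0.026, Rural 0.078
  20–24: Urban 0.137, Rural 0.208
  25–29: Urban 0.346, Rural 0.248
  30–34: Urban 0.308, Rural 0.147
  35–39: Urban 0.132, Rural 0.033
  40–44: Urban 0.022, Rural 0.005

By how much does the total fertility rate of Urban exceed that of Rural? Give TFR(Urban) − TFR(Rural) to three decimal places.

1.260

Urban:
  Sum of ASFRs = 0.026 + 0.137 + 0.346 + 0.308 + 0.132 + 0.022 = 0.971
  TFR = 5 × 0.971 = 4.855
Rural:
  Sum of ASFRs = 0.078 + 0.208 + 0.248 + 0.147 + 0.033 + 0.005 = 0.719
  TFR = 5 × 0.719 = 3.595
Difference = 4.855 − 3.595 = 1.26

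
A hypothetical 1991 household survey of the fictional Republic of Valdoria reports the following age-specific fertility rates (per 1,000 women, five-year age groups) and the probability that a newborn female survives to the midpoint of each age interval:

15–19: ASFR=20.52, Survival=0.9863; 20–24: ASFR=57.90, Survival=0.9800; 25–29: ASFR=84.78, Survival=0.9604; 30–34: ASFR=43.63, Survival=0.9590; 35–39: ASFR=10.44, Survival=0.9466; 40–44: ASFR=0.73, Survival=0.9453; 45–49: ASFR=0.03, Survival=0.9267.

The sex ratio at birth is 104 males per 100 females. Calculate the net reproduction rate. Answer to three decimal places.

0.517

Proportion female at birth = 100 / (100 + 104) = 0.49020.
Per-age-group product (5 × ASFR × survival probability):
  15–19: 5 × 20.52/1000 × 0.9863 = 0.10119
  20–24: 5 × 57.90/1000 × 0.9800 = 0.28371
  25–29: 5 × 84.78/1000 × 0.9604 = 0.40711
  30–34: 5 × 43.63/1000 × 0.9590 = 0.20921
  35–39: 5 × 10.44/1000 × 0.9466 = 0.04941
  40–44: 5 × 0.73/1000 × 0.9453 = 0.00345
  45–49: 5 × 0.03/1000 × 0.9267 = 0.00014
Sum = 1.05422
NRR = 0.49020 × 1.05422 = 0.51678
An NRR under 1 implies long-run decline under these rates.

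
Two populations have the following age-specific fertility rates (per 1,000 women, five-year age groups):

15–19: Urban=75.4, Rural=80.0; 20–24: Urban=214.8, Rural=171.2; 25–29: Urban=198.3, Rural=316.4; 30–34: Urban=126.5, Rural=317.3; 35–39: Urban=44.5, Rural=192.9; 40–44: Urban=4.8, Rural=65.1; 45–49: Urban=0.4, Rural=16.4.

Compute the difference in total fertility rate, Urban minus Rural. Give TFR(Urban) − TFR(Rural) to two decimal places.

-2.47

Urban:
  Sum of ASFRs = 75.4 + 214.8 + 198.3 + 126.5 + 44.5 + 4.8 + 0.4 = 664.7
  TFR = 5 × 664.7 / 1000 = 3.3235
Rural:
  Sum of ASFRs = 80.0 + 171.2 + 316.4 + 317.3 + 192.9 + 65.1 + 16.4 = 1159.3
  TFR = 5 × 1159.3 / 1000 = 5.7965
Difference = 3.3235 − 5.7965 = -2.473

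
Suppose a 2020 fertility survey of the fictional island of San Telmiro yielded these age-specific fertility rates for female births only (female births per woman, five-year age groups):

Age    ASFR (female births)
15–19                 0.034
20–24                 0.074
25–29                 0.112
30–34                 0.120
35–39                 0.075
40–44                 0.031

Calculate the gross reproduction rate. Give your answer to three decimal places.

2.230

Sum of female ASFRs = 0.034 + 0.074 + 0.112 + 0.120 + 0.075 + 0.031 = 0.446
GRR = 5 × 0.446 = 2.23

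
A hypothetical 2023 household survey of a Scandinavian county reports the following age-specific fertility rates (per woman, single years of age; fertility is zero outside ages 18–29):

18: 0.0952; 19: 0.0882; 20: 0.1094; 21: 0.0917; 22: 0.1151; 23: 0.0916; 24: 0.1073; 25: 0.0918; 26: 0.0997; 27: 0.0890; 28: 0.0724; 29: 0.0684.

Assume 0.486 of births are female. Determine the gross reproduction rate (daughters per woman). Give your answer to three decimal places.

Proportion female at birth = 0.486.
Sum of ASFRs = 0.0952 + 0.0882 + 0.1094 + 0.0917 + 0.1151 + 0.0916 + 0.1073 + 0.0918 + 0.0997 + 0.0890 + 0.0724 + 0.0684 = 1.1198
TFR = 1.1198
GRR = 0.486 × 1.1198 = 0.54422

0.544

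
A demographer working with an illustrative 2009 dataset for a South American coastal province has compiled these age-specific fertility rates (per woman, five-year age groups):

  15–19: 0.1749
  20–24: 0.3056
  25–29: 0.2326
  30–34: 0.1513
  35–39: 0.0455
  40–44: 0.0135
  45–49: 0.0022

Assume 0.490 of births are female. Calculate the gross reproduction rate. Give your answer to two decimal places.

2.27

Proportion female at birth = 0.490.
Sum of ASFRs = 0.1749 + 0.3056 + 0.2326 + 0.1513 + 0.0455 + 0.0135 + 0.0022 = 0.9256
TFR = 5 × 0.9256 = 4.628
GRR = 0.490 × 4.628 = 2.26772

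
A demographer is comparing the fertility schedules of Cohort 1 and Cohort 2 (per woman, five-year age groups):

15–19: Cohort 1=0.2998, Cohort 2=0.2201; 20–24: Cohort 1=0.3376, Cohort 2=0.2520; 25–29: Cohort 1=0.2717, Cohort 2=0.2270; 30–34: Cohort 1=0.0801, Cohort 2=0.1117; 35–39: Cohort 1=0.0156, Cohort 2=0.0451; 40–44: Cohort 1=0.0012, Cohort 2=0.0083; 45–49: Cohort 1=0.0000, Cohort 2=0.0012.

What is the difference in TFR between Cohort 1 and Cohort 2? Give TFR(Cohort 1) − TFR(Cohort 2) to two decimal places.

Cohort 1:
  Sum of ASFRs = 0.2998 + 0.3376 + 0.2717 + 0.0801 + 0.0156 + 0.0012 + 0.0000 = 1.0060
  TFR = 5 × 1.0060 = 5.03
Cohort 2:
  Sum of ASFRs = 0.2201 + 0.2520 + 0.2270 + 0.1117 + 0.0451 + 0.0083 + 0.0012 = 0.8654
  TFR = 5 × 0.8654 = 4.327
Difference = 5.03 − 4.327 = 0.703

0.70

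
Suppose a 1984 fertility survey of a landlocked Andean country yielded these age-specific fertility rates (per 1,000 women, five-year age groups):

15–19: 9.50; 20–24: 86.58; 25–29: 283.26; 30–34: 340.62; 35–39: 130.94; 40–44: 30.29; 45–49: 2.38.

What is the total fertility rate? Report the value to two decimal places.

Sum of ASFRs = 9.50 + 86.58 + 283.26 + 340.62 + 130.94 + 30.29 + 2.38 = 883.57
TFR = 5 × 883.57 / 1000 = 4.41785

4.42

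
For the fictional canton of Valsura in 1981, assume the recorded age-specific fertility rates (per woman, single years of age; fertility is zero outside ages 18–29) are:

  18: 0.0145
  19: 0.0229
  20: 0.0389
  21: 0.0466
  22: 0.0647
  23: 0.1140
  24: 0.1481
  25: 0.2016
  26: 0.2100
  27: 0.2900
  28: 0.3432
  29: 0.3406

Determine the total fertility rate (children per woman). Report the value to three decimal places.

Sum of ASFRs = 0.0145 + 0.0229 + 0.0389 + 0.0466 + 0.0647 + 0.1140 + 0.1481 + 0.2016 + 0.2100 + 0.2900 + 0.3432 + 0.3406 = 1.8351
TFR = 1.8351

1.835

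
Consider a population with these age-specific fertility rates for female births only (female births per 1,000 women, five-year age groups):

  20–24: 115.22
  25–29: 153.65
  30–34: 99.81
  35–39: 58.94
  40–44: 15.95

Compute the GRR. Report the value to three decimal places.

Sum of female ASFRs = 115.22 + 153.65 + 99.81 + 58.94 + 15.95 = 443.57
GRR = 5 × 443.57 / 1000 = 2.21785

2.218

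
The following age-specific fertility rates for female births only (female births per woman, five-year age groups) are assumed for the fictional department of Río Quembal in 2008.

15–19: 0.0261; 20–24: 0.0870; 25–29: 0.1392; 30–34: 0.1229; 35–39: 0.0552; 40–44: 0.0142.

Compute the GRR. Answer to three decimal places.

2.223

Sum of female ASFRs = 0.0261 + 0.0870 + 0.1392 + 0.1229 + 0.0552 + 0.0142 = 0.4446
GRR = 5 × 0.4446 = 2.223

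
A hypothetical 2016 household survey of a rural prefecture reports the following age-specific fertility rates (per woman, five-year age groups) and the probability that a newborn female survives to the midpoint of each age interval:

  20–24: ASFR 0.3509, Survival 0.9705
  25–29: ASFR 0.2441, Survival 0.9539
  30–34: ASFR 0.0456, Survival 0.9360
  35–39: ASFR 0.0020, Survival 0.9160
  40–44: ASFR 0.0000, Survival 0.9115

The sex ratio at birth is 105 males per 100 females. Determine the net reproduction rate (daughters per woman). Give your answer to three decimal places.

Proportion female at birth = 100 / (100 + 105) = 0.48780.
Each age group contributes 5 × ASFR × survival:
  20–24: 5 × 0.3509 × 0.9705 = 1.70274
  25–29: 5 × 0.2441 × 0.9539 = 1.16423
  30–34: 5 × 0.0456 × 0.9360 = 0.21341
  35–39: 5 × 0.0020 × 0.9160 = 0.00916
  40–44: 5 × 0.0000 × 0.9115 = 0.00000
Sum = 3.08954
NRR = 0.48780 × 3.08954 = 1.50708
NRR > 1, so each generation more than replaces itself.

1.507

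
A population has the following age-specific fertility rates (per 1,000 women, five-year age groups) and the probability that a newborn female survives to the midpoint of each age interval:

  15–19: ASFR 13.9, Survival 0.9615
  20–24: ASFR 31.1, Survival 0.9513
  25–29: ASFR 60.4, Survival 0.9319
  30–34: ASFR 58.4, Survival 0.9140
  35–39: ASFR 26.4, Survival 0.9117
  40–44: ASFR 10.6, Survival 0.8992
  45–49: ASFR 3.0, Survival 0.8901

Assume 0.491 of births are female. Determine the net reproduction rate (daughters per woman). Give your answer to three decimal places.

Proportion female at birth = 0.491.
Each age group contributes 5 × ASFR × survival:
  15–19: 5 × 13.9/1000 × 0.9615 = 0.06682
  20–24: 5 × 31.1/1000 × 0.9513 = 0.14793
  25–29: 5 × 60.4/1000 × 0.9319 = 0.28143
  30–34: 5 × 58.4/1000 × 0.9140 = 0.26689
  35–39: 5 × 26.4/1000 × 0.9117 = 0.12034
  40–44: 5 × 10.6/1000 × 0.8992 = 0.04766
  45–49: 5 × 3.0/1000 × 0.8901 = 0.01335
Sum = 0.94442
NRR = 0.491 × 0.94442 = 0.46371
An NRR under 1 implies long-run decline under these rates.

0.464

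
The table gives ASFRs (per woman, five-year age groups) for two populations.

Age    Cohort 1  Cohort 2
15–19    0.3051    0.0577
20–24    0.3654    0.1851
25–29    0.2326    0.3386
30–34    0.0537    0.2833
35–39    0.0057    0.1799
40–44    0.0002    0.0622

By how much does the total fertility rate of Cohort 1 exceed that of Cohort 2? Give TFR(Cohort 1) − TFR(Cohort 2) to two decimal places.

Cohort 1:
  Sum of ASFRs = 0.3051 + 0.3654 + 0.2326 + 0.0537 + 0.0057 + 0.0002 = 0.9627
  TFR = 5 × 0.9627 = 4.8135
Cohort 2:
  Sum of ASFRs = 0.0577 + 0.1851 + 0.3386 + 0.2833 + 0.1799 + 0.0622 = 1.1068
  TFR = 5 × 1.1068 = 5.534
Difference = 4.8135 − 5.534 = -0.7205

-0.72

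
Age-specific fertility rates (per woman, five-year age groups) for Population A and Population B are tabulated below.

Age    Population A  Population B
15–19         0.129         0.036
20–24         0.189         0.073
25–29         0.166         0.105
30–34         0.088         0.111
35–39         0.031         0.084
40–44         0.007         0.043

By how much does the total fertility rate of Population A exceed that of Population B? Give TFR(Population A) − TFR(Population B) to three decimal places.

Population A:
  Sum of ASFRs = 0.129 + 0.189 + 0.166 + 0.088 + 0.031 + 0.007 = 0.610
  TFR = 5 × 0.610 = 3.05
Population B:
  Sum of ASFRs = 0.036 + 0.073 + 0.105 + 0.111 + 0.084 + 0.043 = 0.452
  TFR = 5 × 0.452 = 2.26
Difference = 3.05 − 2.26 = 0.79

0.790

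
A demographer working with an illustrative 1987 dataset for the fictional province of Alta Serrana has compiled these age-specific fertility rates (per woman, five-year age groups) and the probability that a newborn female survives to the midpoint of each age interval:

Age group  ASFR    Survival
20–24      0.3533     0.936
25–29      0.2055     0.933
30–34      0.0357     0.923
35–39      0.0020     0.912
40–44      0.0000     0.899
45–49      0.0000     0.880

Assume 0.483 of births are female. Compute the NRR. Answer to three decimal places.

1.346

Proportion female at birth = 0.483.
Each age group contributes 5 × ASFR × survival:
  20–24: 5 × 0.3533 × 0.936 = 1.65344
  25–29: 5 × 0.2055 × 0.933 = 0.95866
  30–34: 5 × 0.0357 × 0.923 = 0.16476
  35–39: 5 × 0.0020 × 0.912 = 0.00912
  40–44: 5 × 0.0000 × 0.899 = 0.00000
  45–49: 5 × 0.0000 × 0.880 = 0.00000
Sum = 2.78598
NRR = 0.483 × 2.78598 = 1.34563
NRR > 1, so each generation more than replaces itself.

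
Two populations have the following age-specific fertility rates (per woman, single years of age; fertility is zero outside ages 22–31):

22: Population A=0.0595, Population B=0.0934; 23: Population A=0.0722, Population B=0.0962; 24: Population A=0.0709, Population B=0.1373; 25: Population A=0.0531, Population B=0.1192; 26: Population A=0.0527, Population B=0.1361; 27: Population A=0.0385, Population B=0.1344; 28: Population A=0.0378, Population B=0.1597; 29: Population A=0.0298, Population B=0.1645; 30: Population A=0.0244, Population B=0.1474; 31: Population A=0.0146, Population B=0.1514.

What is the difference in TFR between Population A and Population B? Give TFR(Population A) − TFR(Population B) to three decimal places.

Population A:
  Sum of ASFRs = 0.0595 + 0.0722 + 0.0709 + 0.0531 + 0.0527 + 0.0385 + 0.0378 + 0.0298 + 0.0244 + 0.0146 = 0.4535
  TFR = 0.4535
Population B:
  Sum of ASFRs = 0.0934 + 0.0962 + 0.1373 + 0.1192 + 0.1361 + 0.1344 + 0.1597 + 0.1645 + 0.1474 + 0.1514 = 1.3396
  TFR = 1.3396
Difference = 0.4535 − 1.3396 = -0.8861

-0.886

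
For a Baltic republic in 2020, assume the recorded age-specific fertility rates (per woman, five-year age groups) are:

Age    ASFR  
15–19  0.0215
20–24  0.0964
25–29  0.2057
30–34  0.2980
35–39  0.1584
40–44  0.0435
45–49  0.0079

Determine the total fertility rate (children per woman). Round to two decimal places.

4.16

Sum of ASFRs = 0.0215 + 0.0964 + 0.2057 + 0.2980 + 0.1584 + 0.0435 + 0.0079 = 0.8314
TFR = 5 × 0.8314 = 4.157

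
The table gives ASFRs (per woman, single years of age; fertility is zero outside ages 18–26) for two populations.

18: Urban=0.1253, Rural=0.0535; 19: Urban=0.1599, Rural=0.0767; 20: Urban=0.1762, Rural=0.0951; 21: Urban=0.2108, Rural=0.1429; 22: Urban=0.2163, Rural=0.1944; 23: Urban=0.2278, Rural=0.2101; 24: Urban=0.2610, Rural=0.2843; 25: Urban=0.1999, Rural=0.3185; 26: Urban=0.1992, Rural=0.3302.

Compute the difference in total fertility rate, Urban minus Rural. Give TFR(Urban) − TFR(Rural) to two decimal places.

0.07

Urban:
  Sum of ASFRs = 0.1253 + 0.1599 + 0.1762 + 0.2108 + 0.2163 + 0.2278 + 0.2610 + 0.1999 + 0.1992 = 1.7764
  TFR = 1.7764
Rural:
  Sum of ASFRs = 0.0535 + 0.0767 + 0.0951 + 0.1429 + 0.1944 + 0.2101 + 0.2843 + 0.3185 + 0.3302 = 1.7057
  TFR = 1.7057
Difference = 1.7764 − 1.7057 = 0.0707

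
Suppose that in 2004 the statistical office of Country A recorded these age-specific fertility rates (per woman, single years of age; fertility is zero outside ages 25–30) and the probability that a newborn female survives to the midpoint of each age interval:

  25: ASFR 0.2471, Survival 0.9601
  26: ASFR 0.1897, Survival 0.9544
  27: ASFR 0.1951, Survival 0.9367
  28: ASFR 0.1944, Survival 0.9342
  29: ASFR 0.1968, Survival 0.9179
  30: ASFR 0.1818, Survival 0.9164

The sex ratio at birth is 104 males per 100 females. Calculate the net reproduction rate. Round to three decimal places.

0.554

Proportion female at birth = 100 / (100 + 104) = 0.49020.
Per-age-group product (1 × ASFR × survival probability):
  25: 1 × 0.2471 × 0.9601 = 0.23724
  26: 1 × 0.1897 × 0.9544 = 0.18105
  27: 1 × 0.1951 × 0.9367 = 0.18275
  28: 1 × 0.1944 × 0.9342 = 0.18161
  29: 1 × 0.1968 × 0.9179 = 0.18064
  30: 1 × 0.1818 × 0.9164 = 0.16660
Sum = 1.12989
NRR = 0.49020 × 1.12989 = 0.55387
NRR < 1, so the cohort does not fully replace itself.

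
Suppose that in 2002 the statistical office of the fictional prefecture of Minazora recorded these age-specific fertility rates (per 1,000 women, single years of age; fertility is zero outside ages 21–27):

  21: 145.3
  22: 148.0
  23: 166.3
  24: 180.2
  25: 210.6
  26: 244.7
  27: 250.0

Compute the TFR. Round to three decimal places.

1.345

Sum of ASFRs = 145.3 + 148.0 + 166.3 + 180.2 + 210.6 + 244.7 + 250.0 = 1345.1
TFR = 1345.1 / 1000 = 1.3451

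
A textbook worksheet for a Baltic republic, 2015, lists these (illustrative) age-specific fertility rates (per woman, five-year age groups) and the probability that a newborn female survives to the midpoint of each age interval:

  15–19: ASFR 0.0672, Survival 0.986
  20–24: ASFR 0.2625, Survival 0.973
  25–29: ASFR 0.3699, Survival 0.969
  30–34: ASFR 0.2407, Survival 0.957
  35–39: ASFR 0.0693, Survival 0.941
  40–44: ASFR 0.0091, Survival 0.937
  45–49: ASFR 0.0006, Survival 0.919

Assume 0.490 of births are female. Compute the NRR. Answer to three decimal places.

Proportion female at birth = 0.490.
Each age group contributes 5 × ASFR × survival:
  15–19: 5 × 0.0672 × 0.986 = 0.33130
  20–24: 5 × 0.2625 × 0.973 = 1.27706
  25–29: 5 × 0.3699 × 0.969 = 1.79217
  30–34: 5 × 0.2407 × 0.957 = 1.15175
  35–39: 5 × 0.0693 × 0.941 = 0.32606
  40–44: 5 × 0.0091 × 0.937 = 0.04263
  45–49: 5 × 0.0006 × 0.919 = 0.00276
Sum = 4.92373
NRR = 0.490 × 4.92373 = 2.41263
With NRR above 1 the population is above replacement fertility.

2.413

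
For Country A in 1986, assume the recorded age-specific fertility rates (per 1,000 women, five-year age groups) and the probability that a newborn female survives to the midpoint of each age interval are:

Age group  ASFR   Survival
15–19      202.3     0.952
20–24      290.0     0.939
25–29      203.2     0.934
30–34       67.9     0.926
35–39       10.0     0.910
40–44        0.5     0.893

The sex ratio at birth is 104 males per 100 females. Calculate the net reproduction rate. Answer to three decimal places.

1.782

Proportion female at birth = 100 / (100 + 104) = 0.49020.
Survival-weighted fertility by age (5·fₓ·Sₓ):
  15–19: 5 × 202.3/1000 × 0.952 = 0.96295
  20–24: 5 × 290.0/1000 × 0.939 = 1.36155
  25–29: 5 × 203.2/1000 × 0.934 = 0.94894
  30–34: 5 × 67.9/1000 × 0.926 = 0.31438
  35–39: 5 × 10.0/1000 × 0.910 = 0.04550
  40–44: 5 × 0.5/1000 × 0.893 = 0.00223
Sum = 3.63555
NRR = 0.49020 × 3.63555 = 1.78215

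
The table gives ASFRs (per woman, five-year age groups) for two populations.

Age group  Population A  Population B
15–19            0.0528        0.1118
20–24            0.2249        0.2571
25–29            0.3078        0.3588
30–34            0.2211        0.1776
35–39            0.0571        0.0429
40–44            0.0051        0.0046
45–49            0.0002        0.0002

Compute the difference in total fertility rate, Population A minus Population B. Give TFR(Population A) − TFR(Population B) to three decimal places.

Population A:
  Sum of ASFRs = 0.0528 + 0.2249 + 0.3078 + 0.2211 + 0.0571 + 0.0051 + 0.0002 = 0.8690
  TFR = 5 × 0.8690 = 4.345
Population B:
  Sum of ASFRs = 0.1118 + 0.2571 + 0.3588 + 0.1776 + 0.0429 + 0.0046 + 0.0002 = 0.9530
  TFR = 5 × 0.9530 = 4.765
Difference = 4.345 − 4.765 = -0.42

-0.420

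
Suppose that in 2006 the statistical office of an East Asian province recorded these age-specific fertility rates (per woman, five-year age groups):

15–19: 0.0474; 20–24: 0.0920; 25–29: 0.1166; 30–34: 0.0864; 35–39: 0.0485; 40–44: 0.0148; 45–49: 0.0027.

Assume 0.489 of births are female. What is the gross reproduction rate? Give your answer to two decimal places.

Proportion female at birth = 0.489.
Sum of ASFRs = 0.0474 + 0.0920 + 0.1166 + 0.0864 + 0.0485 + 0.0148 + 0.0027 = 0.4084
TFR = 5 × 0.4084 = 2.042
GRR = 0.489 × 2.042 = 0.99854

1.00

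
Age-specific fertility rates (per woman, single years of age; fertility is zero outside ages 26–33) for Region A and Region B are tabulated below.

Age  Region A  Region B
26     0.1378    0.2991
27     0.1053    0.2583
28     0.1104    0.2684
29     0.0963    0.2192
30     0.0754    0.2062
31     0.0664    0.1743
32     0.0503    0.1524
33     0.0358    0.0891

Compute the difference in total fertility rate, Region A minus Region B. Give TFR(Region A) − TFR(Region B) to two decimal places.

Region A:
  Sum of ASFRs = 0.1378 + 0.1053 + 0.1104 + 0.0963 + 0.0754 + 0.0664 + 0.0503 + 0.0358 = 0.6777
  TFR = 0.6777
Region B:
  Sum of ASFRs = 0.2991 + 0.2583 + 0.2684 + 0.2192 + 0.2062 + 0.1743 + 0.1524 + 0.0891 = 1.6670
  TFR = 1.667
Difference = 0.6777 − 1.667 = -0.9893

-0.99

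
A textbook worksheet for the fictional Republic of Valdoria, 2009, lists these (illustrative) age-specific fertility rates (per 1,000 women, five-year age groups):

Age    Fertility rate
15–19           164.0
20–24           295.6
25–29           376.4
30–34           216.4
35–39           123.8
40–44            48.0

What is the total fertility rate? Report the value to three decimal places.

Sum of ASFRs = 164.0 + 295.6 + 376.4 + 216.4 + 123.8 + 48.0 = 1224.2
TFR = 5 × 1224.2 / 1000 = 6.121

6.121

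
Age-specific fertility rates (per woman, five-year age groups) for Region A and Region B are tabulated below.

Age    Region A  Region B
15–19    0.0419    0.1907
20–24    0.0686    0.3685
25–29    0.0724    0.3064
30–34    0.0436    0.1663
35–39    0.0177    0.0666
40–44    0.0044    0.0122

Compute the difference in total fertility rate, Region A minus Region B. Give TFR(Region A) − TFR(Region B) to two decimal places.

-4.31

Region A:
  Sum of ASFRs = 0.0419 + 0.0686 + 0.0724 + 0.0436 + 0.0177 + 0.0044 = 0.2486
  TFR = 5 × 0.2486 = 1.243
Region B:
  Sum of ASFRs = 0.1907 + 0.3685 + 0.3064 + 0.1663 + 0.0666 + 0.0122 = 1.1107
  TFR = 5 × 1.1107 = 5.5535
Difference = 1.243 − 5.5535 = -4.3105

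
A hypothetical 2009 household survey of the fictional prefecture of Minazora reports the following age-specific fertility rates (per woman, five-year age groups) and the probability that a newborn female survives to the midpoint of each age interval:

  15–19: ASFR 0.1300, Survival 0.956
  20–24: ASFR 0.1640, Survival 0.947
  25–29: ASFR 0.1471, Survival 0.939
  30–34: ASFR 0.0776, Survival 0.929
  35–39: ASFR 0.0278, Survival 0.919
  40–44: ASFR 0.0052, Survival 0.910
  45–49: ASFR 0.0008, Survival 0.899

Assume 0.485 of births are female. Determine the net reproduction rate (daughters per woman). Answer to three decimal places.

1.263

Proportion female at birth = 0.485.
Survival-weighted fertility by age (5·fₓ·Sₓ):
  15–19: 5 × 0.1300 × 0.956 = 0.62140
  20–24: 5 × 0.1640 × 0.947 = 0.77654
  25–29: 5 × 0.1471 × 0.939 = 0.69063
  30–34: 5 × 0.0776 × 0.929 = 0.36045
  35–39: 5 × 0.0278 × 0.919 = 0.12774
  40–44: 5 × 0.0052 × 0.910 = 0.02366
  45–49: 5 × 0.0008 × 0.899 = 0.00360
Sum = 2.60402
NRR = 0.485 × 2.60402 = 1.26295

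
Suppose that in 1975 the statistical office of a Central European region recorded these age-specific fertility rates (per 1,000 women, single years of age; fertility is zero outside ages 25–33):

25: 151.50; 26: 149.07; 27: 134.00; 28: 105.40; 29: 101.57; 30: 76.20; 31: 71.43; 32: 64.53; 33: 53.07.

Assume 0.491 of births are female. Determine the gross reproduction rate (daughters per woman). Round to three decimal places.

Proportion female at birth = 0.491.
Sum of ASFRs = 151.50 + 149.07 + 134.00 + 105.40 + 101.57 + 76.20 + 71.43 + 64.53 + 53.07 = 906.77
TFR = 906.77 / 1000 = 0.90677
GRR = 0.491 × 0.90677 = 0.44522

0.445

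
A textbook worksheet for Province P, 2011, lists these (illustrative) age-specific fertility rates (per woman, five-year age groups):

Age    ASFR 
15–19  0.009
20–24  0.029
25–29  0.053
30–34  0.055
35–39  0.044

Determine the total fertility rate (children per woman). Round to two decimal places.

Sum of ASFRs = 0.009 + 0.029 + 0.053 + 0.055 + 0.044 = 0.190
TFR = 5 × 0.190 = 0.95

0.95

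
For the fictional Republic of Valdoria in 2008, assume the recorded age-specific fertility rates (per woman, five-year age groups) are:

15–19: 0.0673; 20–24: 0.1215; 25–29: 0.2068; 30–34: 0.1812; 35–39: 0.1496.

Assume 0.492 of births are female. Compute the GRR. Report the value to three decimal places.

1.787

Proportion female at birth = 0.492.
Sum of ASFRs = 0.0673 + 0.1215 + 0.2068 + 0.1812 + 0.1496 = 0.7264
TFR = 5 × 0.7264 = 3.632
GRR = 0.492 × 3.632 = 1.78694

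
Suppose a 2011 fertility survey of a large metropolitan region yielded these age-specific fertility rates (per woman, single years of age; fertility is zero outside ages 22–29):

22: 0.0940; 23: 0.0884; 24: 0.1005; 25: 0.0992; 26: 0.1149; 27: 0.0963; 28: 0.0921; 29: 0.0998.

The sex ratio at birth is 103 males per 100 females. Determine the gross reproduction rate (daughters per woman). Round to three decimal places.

0.387

Proportion female at birth = 100 / (100 + 103) = 0.49261.
Sum of ASFRs = 0.0940 + 0.0884 + 0.1005 + 0.0992 + 0.1149 + 0.0963 + 0.0921 + 0.0998 = 0.7852
TFR = 0.7852
GRR = 0.49261 × 0.7852 = 0.38680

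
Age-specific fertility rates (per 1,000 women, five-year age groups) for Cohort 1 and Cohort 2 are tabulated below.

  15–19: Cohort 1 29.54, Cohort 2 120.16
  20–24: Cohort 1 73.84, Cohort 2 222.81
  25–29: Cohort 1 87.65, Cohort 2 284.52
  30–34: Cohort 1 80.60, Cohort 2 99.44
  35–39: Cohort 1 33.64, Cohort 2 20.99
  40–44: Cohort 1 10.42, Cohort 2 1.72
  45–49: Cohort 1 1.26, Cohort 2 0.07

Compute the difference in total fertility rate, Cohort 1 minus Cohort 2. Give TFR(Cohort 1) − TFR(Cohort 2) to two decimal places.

Cohort 1:
  Sum of ASFRs = 29.54 + 73.84 + 87.65 + 80.60 + 33.64 + 10.42 + 1.26 = 316.95
  TFR = 5 × 316.95 / 1000 = 1.58475
Cohort 2:
  Sum of ASFRs = 120.16 + 222.81 + 284.52 + 99.44 + 20.99 + 1.72 + 0.07 = 749.71
  TFR = 5 × 749.71 / 1000 = 3.74855
Difference = 1.58475 − 3.74855 = -2.1638

-2.16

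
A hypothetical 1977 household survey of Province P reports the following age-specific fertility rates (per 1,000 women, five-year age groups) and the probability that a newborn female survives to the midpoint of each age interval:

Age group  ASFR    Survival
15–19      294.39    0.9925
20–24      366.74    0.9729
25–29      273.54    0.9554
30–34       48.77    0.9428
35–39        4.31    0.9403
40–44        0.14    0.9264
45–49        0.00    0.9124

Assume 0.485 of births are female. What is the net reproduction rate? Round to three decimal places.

2.329

Proportion female at birth = 0.485.
Survival-weighted fertility by age (5·fₓ·Sₓ):
  15–19: 5 × 294.39/1000 × 0.9925 = 1.46091
  20–24: 5 × 366.74/1000 × 0.9729 = 1.78401
  25–29: 5 × 273.54/1000 × 0.9554 = 1.30670
  30–34: 5 × 48.77/1000 × 0.9428 = 0.22990
  35–39: 5 × 4.31/1000 × 0.9403 = 0.02026
  40–44: 5 × 0.14/1000 × 0.9264 = 0.00065
  45–49: 5 × 0.00/1000 × 0.9124 = 0.00000
Sum = 4.80243
NRR = 0.485 × 4.80243 = 2.32918
With NRR above 1 the population is above replacement fertility.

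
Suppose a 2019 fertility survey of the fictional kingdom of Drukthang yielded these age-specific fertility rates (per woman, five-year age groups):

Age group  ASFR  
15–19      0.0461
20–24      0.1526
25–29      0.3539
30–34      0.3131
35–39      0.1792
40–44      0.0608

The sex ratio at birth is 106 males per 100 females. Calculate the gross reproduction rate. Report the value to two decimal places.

2.68

Proportion female at birth = 100 / (100 + 106) = 0.48544.
Sum of ASFRs = 0.0461 + 0.1526 + 0.3539 + 0.3131 + 0.1792 + 0.0608 = 1.1057
TFR = 5 × 1.1057 = 5.5285
GRR = 0.48544 × 5.5285 = 2.68376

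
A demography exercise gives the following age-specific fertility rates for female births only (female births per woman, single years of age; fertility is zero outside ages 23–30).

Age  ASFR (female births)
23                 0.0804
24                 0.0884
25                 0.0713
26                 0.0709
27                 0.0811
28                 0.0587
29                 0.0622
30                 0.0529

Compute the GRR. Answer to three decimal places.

0.566

Sum of female ASFRs = 0.0804 + 0.0884 + 0.0713 + 0.0709 + 0.0811 + 0.0587 + 0.0622 + 0.0529 = 0.5659
GRR = 0.5659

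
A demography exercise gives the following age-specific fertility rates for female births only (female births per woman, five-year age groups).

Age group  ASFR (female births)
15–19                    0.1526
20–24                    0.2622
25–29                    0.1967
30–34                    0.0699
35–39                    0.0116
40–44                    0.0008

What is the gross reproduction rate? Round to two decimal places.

3.47

Sum of female ASFRs = 0.1526 + 0.2622 + 0.1967 + 0.0699 + 0.0116 + 0.0008 = 0.6938
GRR = 5 × 0.6938 = 3.469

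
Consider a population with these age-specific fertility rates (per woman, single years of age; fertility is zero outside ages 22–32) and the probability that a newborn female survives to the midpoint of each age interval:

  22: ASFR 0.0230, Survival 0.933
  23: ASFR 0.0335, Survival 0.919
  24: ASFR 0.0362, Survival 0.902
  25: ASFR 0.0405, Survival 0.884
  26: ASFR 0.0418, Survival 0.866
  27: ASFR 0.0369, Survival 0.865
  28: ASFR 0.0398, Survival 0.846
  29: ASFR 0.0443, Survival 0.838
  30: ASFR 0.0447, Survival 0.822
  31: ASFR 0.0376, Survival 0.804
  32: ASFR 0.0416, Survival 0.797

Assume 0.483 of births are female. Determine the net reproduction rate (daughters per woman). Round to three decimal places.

Proportion female at birth = 0.483.
Per-age-group product (1 × ASFR × survival probability):
  22: 1 × 0.0230 × 0.933 = 0.02146
  23: 1 × 0.0335 × 0.919 = 0.03079
  24: 1 × 0.0362 × 0.902 = 0.03265
  25: 1 × 0.0405 × 0.884 = 0.03580
  26: 1 × 0.0418 × 0.866 = 0.03620
  27: 1 × 0.0369 × 0.865 = 0.03192
  28: 1 × 0.0398 × 0.846 = 0.03367
  29: 1 × 0.0443 × 0.838 = 0.03712
  30: 1 × 0.0447 × 0.822 = 0.03674
  31: 1 × 0.0376 × 0.804 = 0.03023
  32: 1 × 0.0416 × 0.797 = 0.03316
Sum = 0.35974
NRR = 0.483 × 0.35974 = 0.17375
NRR < 1, so the cohort does not fully replace itself.

0.174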